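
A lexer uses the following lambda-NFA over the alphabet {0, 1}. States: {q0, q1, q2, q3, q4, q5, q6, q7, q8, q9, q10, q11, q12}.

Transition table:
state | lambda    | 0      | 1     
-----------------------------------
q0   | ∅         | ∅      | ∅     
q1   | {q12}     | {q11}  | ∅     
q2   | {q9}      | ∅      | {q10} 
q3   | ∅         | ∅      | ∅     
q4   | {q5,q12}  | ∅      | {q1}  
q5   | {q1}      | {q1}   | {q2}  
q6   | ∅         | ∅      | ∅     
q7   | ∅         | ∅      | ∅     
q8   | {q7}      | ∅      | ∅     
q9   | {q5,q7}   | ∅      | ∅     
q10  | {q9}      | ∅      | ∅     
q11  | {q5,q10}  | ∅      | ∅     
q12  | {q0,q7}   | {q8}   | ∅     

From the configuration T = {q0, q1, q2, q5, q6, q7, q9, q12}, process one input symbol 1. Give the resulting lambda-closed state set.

{q0, q1, q2, q5, q7, q9, q10, q12}

q2 on 1 → {q10}.
q5 on 1 → {q2}.
No 1-transition from q0, q1, q6, q7, q9, q12.
Union after reading 1: {q2, q10}.
Now take the lambda-closure:
From q2 via lambda: add q9.
From q9 via lambda: add q5, q7.
From q5 via lambda: add q1.
From q1 via lambda: add q12.
From q12 via lambda: add q0.
No new states can be added; the closed set is {q0, q1, q2, q5, q7, q9, q10, q12}.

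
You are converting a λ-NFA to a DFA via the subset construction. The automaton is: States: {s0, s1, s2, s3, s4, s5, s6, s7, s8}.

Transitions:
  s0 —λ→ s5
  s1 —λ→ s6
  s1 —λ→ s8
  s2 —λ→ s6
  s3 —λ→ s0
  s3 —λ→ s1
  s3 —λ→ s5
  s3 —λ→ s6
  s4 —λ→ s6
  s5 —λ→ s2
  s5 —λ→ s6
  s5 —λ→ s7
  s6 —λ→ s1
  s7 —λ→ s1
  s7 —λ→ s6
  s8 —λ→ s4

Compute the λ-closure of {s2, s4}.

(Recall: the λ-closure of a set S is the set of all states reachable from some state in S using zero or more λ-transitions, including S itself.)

{s1, s2, s4, s6, s8}

Start with {s2, s4}.
From s2 via λ: add s6.
From s6 via λ: add s1.
From s1 via λ: add s8.
No new states can be added; the closed set is {s1, s2, s4, s6, s8}.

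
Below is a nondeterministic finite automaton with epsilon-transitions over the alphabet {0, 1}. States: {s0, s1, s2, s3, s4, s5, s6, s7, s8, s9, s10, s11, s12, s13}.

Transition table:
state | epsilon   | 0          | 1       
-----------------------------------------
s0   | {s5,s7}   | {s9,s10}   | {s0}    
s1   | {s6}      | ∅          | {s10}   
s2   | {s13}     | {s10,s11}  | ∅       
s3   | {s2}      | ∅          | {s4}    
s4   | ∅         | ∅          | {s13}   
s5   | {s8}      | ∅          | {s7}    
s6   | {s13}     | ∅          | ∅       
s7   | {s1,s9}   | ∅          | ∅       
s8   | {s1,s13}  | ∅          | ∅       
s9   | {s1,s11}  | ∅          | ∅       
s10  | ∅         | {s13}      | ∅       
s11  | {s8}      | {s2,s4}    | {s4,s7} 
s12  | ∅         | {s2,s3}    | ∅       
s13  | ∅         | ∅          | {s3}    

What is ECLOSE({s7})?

{s1, s6, s7, s8, s9, s11, s13}

Start with {s7}.
From s7 via epsilon: add s1, s9.
From s1 via epsilon: add s6.
From s9 via epsilon: add s11.
From s6 via epsilon: add s13.
From s11 via epsilon: add s8.
No new states can be added; the closed set is {s1, s6, s7, s8, s9, s11, s13}.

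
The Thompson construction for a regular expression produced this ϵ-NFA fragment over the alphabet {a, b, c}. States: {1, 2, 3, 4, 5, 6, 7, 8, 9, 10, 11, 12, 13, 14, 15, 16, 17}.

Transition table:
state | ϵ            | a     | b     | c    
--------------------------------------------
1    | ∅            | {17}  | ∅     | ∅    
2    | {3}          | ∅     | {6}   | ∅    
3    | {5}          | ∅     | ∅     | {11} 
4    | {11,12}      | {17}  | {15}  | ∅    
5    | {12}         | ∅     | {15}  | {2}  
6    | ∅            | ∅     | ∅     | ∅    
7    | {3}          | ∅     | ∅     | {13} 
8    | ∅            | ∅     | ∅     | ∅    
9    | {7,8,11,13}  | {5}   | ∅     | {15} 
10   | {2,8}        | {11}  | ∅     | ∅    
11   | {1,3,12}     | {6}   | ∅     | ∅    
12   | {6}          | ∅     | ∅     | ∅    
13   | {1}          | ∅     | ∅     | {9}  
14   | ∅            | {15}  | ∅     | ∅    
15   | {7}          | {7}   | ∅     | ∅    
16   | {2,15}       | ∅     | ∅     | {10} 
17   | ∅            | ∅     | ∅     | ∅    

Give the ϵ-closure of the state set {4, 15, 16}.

Start with {4, 15, 16}.
From 4 via ϵ: add 11, 12.
From 15 via ϵ: add 7.
From 16 via ϵ: add 2.
From 2 via ϵ: add 3.
From 11 via ϵ: add 1.
From 12 via ϵ: add 6.
From 3 via ϵ: add 5.
No new states can be added; the closed set is {1, 2, 3, 4, 5, 6, 7, 11, 12, 15, 16}.

{1, 2, 3, 4, 5, 6, 7, 11, 12, 15, 16}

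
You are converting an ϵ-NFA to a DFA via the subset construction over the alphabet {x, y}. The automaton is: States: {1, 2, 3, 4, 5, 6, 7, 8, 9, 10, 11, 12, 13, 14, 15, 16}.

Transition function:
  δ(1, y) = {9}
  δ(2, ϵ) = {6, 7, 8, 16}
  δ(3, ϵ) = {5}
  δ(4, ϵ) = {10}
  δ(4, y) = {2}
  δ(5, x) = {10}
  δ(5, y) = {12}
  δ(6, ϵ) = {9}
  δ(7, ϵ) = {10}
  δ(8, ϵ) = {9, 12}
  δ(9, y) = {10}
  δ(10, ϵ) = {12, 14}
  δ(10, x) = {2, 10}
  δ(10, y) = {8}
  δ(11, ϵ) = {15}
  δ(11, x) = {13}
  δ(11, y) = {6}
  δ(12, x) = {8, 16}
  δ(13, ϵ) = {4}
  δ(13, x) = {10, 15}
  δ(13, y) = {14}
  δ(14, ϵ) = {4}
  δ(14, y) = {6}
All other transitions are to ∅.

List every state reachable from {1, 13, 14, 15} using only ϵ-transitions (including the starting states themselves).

Start with {1, 13, 14, 15}.
From 13 via ϵ: add 4.
From 4 via ϵ: add 10.
From 10 via ϵ: add 12.
No new states can be added; the closed set is {1, 4, 10, 12, 13, 14, 15}.

{1, 4, 10, 12, 13, 14, 15}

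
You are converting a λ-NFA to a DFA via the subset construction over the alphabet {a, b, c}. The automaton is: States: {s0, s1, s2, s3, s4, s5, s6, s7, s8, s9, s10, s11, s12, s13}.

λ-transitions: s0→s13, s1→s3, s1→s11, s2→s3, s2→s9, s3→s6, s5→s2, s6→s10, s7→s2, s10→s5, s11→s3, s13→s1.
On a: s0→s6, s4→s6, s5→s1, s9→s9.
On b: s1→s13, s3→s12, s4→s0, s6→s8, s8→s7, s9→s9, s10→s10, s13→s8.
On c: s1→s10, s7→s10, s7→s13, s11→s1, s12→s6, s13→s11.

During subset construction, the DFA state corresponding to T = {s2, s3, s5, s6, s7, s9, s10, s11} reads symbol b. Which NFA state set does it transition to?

{s2, s3, s5, s6, s8, s9, s10, s12}

s3 on b → {s12}.
s6 on b → {s8}.
s9 on b → {s9}.
s10 on b → {s10}.
No b-transition from s2, s5, s7, s11.
Union after reading b: {s8, s9, s10, s12}.
Now take the λ-closure:
From s10 via λ: add s5.
From s5 via λ: add s2.
From s2 via λ: add s3.
From s3 via λ: add s6.
No new states can be added; the closed set is {s2, s3, s5, s6, s8, s9, s10, s12}.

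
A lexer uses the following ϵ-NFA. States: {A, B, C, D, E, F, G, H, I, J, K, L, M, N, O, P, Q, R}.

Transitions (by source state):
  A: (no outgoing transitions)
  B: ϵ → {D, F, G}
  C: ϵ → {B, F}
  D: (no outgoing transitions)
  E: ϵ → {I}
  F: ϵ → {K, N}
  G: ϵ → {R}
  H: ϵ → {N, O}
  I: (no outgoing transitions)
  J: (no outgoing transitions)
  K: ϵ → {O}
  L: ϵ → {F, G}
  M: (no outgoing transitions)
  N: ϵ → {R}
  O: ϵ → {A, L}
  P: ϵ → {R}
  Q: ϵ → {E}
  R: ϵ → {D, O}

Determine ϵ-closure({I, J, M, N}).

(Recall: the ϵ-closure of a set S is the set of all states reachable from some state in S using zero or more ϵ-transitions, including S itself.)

Start with {I, J, M, N}.
From N via ϵ: add R.
From R via ϵ: add D, O.
From O via ϵ: add A, L.
From L via ϵ: add F, G.
From F via ϵ: add K.
No new states can be added; the closed set is {A, D, F, G, I, J, K, L, M, N, O, R}.

{A, D, F, G, I, J, K, L, M, N, O, R}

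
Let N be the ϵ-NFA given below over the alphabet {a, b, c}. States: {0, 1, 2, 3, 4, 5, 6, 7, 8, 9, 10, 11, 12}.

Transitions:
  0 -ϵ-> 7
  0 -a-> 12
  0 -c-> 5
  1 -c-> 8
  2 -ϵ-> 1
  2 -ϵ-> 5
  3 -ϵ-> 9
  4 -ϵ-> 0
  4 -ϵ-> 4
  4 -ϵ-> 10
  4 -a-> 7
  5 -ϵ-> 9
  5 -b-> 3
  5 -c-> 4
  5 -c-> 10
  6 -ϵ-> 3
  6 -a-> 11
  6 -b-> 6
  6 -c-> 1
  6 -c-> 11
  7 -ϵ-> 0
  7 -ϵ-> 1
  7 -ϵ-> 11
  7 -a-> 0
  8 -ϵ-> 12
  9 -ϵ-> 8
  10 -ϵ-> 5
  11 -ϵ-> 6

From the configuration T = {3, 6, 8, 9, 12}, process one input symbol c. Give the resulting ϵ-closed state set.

6 on c → {1, 11}.
No c-transition from 3, 8, 9, 12.
Union after reading c: {1, 11}.
Now take the ϵ-closure:
From 11 via ϵ: add 6.
From 6 via ϵ: add 3.
From 3 via ϵ: add 9.
From 9 via ϵ: add 8.
From 8 via ϵ: add 12.
No new states can be added; the closed set is {1, 3, 6, 8, 9, 11, 12}.

{1, 3, 6, 8, 9, 11, 12}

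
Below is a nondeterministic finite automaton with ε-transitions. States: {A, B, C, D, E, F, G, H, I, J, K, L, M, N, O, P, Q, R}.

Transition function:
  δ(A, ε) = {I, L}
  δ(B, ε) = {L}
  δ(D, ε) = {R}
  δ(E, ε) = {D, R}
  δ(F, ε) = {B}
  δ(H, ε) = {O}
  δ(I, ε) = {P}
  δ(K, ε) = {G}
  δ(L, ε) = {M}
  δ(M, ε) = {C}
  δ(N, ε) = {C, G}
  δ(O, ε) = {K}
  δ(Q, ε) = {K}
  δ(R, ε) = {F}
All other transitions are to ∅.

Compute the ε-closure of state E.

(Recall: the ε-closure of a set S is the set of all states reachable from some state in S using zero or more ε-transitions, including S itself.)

{B, C, D, E, F, L, M, R}

Start with {E}.
From E via ε: add D, R.
From R via ε: add F.
From F via ε: add B.
From B via ε: add L.
From L via ε: add M.
From M via ε: add C.
No new states can be added; the closed set is {B, C, D, E, F, L, M, R}.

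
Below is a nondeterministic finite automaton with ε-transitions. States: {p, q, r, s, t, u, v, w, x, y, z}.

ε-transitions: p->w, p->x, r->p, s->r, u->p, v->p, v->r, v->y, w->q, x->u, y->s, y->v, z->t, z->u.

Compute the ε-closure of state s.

{p, q, r, s, u, w, x}

Start with {s}.
From s via ε: add r.
From r via ε: add p.
From p via ε: add w, x.
From w via ε: add q.
From x via ε: add u.
No new states can be added; the closed set is {p, q, r, s, u, w, x}.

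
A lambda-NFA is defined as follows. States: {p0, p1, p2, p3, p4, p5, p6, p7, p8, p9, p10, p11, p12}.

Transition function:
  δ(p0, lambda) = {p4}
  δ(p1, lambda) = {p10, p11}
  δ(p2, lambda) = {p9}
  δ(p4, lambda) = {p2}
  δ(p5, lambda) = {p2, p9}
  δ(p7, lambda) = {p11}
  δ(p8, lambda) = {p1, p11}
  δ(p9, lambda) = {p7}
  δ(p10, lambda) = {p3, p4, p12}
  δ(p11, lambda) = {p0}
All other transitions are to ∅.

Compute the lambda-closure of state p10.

Start with {p10}.
From p10 via lambda: add p3, p4, p12.
From p4 via lambda: add p2.
From p2 via lambda: add p9.
From p9 via lambda: add p7.
From p7 via lambda: add p11.
From p11 via lambda: add p0.
No new states can be added; the closed set is {p0, p2, p3, p4, p7, p9, p10, p11, p12}.

{p0, p2, p3, p4, p7, p9, p10, p11, p12}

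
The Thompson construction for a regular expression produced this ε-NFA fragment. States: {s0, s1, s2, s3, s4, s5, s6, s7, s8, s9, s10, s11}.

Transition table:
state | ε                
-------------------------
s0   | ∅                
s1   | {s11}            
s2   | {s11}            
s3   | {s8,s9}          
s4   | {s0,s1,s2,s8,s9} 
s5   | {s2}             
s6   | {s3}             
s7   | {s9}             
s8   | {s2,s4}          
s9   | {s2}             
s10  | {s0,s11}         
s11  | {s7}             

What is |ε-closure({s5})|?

Start with {s5}.
From s5 via ε: add s2.
From s2 via ε: add s11.
From s11 via ε: add s7.
From s7 via ε: add s9.
ε-closure = {s2, s5, s7, s9, s11}, which has 5 states.

5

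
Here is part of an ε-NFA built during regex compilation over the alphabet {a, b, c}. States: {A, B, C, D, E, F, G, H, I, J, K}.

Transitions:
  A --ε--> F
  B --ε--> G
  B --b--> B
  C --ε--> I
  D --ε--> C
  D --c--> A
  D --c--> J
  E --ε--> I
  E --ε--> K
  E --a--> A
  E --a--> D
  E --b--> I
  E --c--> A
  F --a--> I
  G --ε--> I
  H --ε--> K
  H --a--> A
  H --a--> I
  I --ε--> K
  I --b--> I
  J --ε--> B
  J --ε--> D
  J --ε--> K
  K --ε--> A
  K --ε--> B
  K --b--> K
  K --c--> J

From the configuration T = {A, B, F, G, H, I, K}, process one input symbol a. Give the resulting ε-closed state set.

F on a → {I}.
H on a → {A, I}.
No a-transition from A, B, G, I, K.
Union after reading a: {A, I}.
Now take the ε-closure:
From A via ε: add F.
From I via ε: add K.
From K via ε: add B.
From B via ε: add G.
No new states can be added; the closed set is {A, B, F, G, I, K}.

{A, B, F, G, I, K}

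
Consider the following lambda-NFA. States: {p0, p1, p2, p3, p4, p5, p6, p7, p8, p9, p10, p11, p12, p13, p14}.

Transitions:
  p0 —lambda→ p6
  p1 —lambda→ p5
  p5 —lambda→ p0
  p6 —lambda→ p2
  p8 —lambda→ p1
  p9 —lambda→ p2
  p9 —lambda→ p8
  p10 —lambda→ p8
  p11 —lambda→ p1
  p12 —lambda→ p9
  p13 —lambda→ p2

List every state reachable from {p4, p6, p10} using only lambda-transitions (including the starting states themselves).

Start with {p4, p6, p10}.
From p6 via lambda: add p2.
From p10 via lambda: add p8.
From p8 via lambda: add p1.
From p1 via lambda: add p5.
From p5 via lambda: add p0.
No new states can be added; the closed set is {p0, p1, p2, p4, p5, p6, p8, p10}.

{p0, p1, p2, p4, p5, p6, p8, p10}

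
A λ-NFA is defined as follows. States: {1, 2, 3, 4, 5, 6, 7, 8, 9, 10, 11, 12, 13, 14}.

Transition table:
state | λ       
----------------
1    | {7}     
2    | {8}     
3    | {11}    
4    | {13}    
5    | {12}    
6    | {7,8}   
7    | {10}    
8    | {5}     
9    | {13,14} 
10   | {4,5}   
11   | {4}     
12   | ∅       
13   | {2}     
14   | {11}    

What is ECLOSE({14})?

Start with {14}.
From 14 via λ: add 11.
From 11 via λ: add 4.
From 4 via λ: add 13.
From 13 via λ: add 2.
From 2 via λ: add 8.
From 8 via λ: add 5.
From 5 via λ: add 12.
No new states can be added; the closed set is {2, 4, 5, 8, 11, 12, 13, 14}.

{2, 4, 5, 8, 11, 12, 13, 14}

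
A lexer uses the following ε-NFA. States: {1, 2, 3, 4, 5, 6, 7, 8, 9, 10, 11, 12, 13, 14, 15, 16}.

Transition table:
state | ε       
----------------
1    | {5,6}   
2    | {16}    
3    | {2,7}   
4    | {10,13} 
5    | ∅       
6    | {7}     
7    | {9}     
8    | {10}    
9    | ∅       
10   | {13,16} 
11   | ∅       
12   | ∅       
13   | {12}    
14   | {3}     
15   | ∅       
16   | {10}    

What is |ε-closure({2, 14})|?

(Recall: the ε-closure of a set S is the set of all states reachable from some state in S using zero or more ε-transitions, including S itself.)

Start with {2, 14}.
From 2 via ε: add 16.
From 14 via ε: add 3.
From 3 via ε: add 7.
From 16 via ε: add 10.
From 7 via ε: add 9.
From 10 via ε: add 13.
From 13 via ε: add 12.
ε-closure = {2, 3, 7, 9, 10, 12, 13, 14, 16}, which has 9 states.

9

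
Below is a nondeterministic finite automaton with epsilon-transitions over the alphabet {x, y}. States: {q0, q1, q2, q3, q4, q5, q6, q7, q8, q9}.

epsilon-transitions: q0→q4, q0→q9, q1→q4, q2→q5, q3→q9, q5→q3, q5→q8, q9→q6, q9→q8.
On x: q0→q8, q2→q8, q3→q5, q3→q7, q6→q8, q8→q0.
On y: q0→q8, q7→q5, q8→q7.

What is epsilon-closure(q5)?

{q3, q5, q6, q8, q9}

Start with {q5}.
From q5 via epsilon: add q3, q8.
From q3 via epsilon: add q9.
From q9 via epsilon: add q6.
No new states can be added; the closed set is {q3, q5, q6, q8, q9}.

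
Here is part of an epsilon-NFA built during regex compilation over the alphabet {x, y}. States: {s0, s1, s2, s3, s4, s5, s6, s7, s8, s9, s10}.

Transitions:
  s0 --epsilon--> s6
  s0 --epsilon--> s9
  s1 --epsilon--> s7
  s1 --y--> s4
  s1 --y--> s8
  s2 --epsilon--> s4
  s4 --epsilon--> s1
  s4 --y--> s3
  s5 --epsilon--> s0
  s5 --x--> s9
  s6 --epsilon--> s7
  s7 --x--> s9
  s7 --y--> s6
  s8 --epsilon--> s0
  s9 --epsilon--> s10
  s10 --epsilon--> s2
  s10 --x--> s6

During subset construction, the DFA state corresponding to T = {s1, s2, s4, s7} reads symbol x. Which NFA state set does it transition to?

s7 on x → {s9}.
No x-transition from s1, s2, s4.
Union after reading x: {s9}.
Now take the epsilon-closure:
From s9 via epsilon: add s10.
From s10 via epsilon: add s2.
From s2 via epsilon: add s4.
From s4 via epsilon: add s1.
From s1 via epsilon: add s7.
No new states can be added; the closed set is {s1, s2, s4, s7, s9, s10}.

{s1, s2, s4, s7, s9, s10}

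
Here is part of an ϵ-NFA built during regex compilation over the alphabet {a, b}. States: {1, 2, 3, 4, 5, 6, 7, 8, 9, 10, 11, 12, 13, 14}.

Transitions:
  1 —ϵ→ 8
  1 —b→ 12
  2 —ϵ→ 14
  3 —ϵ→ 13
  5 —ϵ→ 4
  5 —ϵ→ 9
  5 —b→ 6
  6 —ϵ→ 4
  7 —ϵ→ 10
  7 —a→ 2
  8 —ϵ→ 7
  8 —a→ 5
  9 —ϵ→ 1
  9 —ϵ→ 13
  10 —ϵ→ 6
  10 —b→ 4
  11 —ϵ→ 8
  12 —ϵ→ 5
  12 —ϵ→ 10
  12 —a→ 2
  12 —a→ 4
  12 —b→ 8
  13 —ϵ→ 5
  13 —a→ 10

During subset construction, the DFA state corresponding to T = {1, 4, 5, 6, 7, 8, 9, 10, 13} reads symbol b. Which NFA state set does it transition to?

{1, 4, 5, 6, 7, 8, 9, 10, 12, 13}

1 on b → {12}.
5 on b → {6}.
10 on b → {4}.
No b-transition from 4, 6, 7, 8, 9, 13.
Union after reading b: {4, 6, 12}.
Now take the ϵ-closure:
From 12 via ϵ: add 5, 10.
From 5 via ϵ: add 9.
From 9 via ϵ: add 1, 13.
From 1 via ϵ: add 8.
From 8 via ϵ: add 7.
No new states can be added; the closed set is {1, 4, 5, 6, 7, 8, 9, 10, 12, 13}.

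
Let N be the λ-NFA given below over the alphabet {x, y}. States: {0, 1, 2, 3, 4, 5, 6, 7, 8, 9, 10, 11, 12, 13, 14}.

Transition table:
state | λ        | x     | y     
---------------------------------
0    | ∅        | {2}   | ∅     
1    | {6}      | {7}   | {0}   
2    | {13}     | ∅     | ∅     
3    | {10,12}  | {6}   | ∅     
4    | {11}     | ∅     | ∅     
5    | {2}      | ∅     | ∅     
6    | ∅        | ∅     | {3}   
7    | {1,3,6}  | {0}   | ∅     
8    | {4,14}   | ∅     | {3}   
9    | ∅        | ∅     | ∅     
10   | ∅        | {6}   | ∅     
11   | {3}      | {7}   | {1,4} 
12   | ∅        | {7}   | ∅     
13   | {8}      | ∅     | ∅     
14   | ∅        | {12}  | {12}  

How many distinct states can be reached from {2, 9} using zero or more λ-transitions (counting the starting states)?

Start with {2, 9}.
From 2 via λ: add 13.
From 13 via λ: add 8.
From 8 via λ: add 4, 14.
From 4 via λ: add 11.
From 11 via λ: add 3.
From 3 via λ: add 10, 12.
λ-closure = {2, 3, 4, 8, 9, 10, 11, 12, 13, 14}, which has 10 states.

10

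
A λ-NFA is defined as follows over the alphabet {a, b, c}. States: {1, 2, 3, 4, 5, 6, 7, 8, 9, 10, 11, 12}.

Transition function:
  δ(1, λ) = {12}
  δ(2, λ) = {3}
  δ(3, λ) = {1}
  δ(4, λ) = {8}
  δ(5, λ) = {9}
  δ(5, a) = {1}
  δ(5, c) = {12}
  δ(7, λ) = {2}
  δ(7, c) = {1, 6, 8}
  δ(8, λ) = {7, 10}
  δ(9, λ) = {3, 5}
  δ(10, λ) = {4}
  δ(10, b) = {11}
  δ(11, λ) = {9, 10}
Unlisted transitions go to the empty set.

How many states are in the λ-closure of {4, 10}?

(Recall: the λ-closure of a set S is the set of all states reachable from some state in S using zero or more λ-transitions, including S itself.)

8

Start with {4, 10}.
From 4 via λ: add 8.
From 8 via λ: add 7.
From 7 via λ: add 2.
From 2 via λ: add 3.
From 3 via λ: add 1.
From 1 via λ: add 12.
λ-closure = {1, 2, 3, 4, 7, 8, 10, 12}, which has 8 states.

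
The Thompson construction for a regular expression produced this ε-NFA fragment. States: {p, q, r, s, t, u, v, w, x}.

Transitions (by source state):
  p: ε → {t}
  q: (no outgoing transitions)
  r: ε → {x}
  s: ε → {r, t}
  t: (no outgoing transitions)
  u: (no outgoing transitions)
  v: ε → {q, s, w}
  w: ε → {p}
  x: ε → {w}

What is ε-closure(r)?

Start with {r}.
From r via ε: add x.
From x via ε: add w.
From w via ε: add p.
From p via ε: add t.
No new states can be added; the closed set is {p, r, t, w, x}.

{p, r, t, w, x}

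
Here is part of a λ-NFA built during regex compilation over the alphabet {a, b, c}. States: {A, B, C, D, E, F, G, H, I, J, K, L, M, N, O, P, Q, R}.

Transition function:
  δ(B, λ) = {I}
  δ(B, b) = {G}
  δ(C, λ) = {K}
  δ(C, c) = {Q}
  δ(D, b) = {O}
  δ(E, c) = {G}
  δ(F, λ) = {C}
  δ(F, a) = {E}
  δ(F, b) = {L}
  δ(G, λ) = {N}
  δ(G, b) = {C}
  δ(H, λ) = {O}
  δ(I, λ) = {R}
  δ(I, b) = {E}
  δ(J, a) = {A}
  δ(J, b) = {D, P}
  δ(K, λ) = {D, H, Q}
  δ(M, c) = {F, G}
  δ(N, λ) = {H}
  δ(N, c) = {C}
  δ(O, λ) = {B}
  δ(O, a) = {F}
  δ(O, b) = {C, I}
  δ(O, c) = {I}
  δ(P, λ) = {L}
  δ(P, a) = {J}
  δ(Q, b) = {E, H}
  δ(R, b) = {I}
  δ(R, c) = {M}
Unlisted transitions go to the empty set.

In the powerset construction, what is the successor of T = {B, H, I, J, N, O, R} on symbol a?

J on a → {A}.
O on a → {F}.
No a-transition from B, H, I, N, R.
Union after reading a: {A, F}.
Now take the λ-closure:
From F via λ: add C.
From C via λ: add K.
From K via λ: add D, H, Q.
From H via λ: add O.
From O via λ: add B.
From B via λ: add I.
From I via λ: add R.
No new states can be added; the closed set is {A, B, C, D, F, H, I, K, O, Q, R}.

{A, B, C, D, F, H, I, K, O, Q, R}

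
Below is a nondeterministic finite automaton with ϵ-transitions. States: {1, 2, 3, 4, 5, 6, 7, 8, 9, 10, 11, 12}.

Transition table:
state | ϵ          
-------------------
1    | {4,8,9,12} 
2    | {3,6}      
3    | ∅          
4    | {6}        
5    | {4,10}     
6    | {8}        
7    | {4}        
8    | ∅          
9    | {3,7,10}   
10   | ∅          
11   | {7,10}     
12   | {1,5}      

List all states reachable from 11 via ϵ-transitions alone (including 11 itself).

Start with {11}.
From 11 via ϵ: add 7, 10.
From 7 via ϵ: add 4.
From 4 via ϵ: add 6.
From 6 via ϵ: add 8.
No new states can be added; the closed set is {4, 6, 7, 8, 10, 11}.

{4, 6, 7, 8, 10, 11}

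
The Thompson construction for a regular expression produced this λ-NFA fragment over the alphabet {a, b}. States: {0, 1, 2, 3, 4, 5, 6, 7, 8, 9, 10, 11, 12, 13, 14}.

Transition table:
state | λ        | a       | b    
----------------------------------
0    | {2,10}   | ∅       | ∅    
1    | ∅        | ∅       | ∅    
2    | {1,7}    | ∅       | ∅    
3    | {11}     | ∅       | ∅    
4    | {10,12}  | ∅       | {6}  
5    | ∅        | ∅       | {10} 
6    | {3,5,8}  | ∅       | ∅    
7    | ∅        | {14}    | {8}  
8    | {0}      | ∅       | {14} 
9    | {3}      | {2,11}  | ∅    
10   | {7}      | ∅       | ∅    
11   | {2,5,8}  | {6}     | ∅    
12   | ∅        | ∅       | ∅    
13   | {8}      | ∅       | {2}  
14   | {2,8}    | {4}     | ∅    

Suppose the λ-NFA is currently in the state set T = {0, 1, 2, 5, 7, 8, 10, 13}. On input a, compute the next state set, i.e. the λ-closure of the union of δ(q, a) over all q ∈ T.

7 on a → {14}.
No a-transition from 0, 1, 2, 5, 8, 10, 13.
Union after reading a: {14}.
Now take the λ-closure:
From 14 via λ: add 2, 8.
From 2 via λ: add 1, 7.
From 8 via λ: add 0.
From 0 via λ: add 10.
No new states can be added; the closed set is {0, 1, 2, 7, 8, 10, 14}.

{0, 1, 2, 7, 8, 10, 14}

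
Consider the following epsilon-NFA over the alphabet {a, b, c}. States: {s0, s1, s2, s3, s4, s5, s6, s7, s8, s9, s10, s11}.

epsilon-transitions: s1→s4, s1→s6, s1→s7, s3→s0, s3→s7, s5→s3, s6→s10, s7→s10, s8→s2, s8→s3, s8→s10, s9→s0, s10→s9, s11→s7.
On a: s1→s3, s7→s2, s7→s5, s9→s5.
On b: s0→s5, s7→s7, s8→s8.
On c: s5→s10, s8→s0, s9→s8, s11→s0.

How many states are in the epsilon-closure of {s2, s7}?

5

Start with {s2, s7}.
From s7 via epsilon: add s10.
From s10 via epsilon: add s9.
From s9 via epsilon: add s0.
epsilon-closure = {s0, s2, s7, s9, s10}, which has 5 states.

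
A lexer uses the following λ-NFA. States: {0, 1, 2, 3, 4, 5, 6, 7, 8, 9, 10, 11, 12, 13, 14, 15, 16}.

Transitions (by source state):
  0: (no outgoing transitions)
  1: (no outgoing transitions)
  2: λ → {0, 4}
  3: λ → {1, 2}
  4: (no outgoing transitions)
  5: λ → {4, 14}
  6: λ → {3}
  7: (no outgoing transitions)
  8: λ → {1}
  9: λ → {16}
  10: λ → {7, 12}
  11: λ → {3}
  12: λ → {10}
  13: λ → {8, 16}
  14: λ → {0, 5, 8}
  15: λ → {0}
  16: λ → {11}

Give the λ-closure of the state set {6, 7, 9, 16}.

Start with {6, 7, 9, 16}.
From 6 via λ: add 3.
From 16 via λ: add 11.
From 3 via λ: add 1, 2.
From 2 via λ: add 0, 4.
No new states can be added; the closed set is {0, 1, 2, 3, 4, 6, 7, 9, 11, 16}.

{0, 1, 2, 3, 4, 6, 7, 9, 11, 16}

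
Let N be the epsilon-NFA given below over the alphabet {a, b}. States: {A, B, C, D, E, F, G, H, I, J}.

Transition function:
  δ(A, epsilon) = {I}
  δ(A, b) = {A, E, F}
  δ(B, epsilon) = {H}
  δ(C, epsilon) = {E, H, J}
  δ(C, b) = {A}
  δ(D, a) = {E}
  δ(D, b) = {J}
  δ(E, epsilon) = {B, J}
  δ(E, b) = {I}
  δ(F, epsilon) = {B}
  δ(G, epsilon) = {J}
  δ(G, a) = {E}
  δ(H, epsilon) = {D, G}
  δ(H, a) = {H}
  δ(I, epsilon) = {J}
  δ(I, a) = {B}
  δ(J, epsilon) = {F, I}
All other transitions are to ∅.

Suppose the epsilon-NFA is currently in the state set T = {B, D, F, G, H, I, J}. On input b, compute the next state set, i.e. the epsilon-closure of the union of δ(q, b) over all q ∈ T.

D on b → {J}.
No b-transition from B, F, G, H, I, J.
Union after reading b: {J}.
Now take the epsilon-closure:
From J via epsilon: add F, I.
From F via epsilon: add B.
From B via epsilon: add H.
From H via epsilon: add D, G.
No new states can be added; the closed set is {B, D, F, G, H, I, J}.

{B, D, F, G, H, I, J}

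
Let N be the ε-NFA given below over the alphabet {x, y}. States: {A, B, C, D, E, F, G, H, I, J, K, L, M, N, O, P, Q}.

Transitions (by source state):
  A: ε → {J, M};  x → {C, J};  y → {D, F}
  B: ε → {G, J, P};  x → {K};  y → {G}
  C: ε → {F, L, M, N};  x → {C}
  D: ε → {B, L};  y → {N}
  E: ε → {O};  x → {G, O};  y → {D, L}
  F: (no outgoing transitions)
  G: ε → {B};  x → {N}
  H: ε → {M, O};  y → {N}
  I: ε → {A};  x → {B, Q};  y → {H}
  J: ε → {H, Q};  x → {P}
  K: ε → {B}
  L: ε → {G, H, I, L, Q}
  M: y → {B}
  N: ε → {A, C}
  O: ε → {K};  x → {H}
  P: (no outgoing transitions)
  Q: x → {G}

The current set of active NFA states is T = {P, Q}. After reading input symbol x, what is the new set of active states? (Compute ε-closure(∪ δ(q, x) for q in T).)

{B, G, H, J, K, M, O, P, Q}

Q on x → {G}.
No x-transition from P.
Union after reading x: {G}.
Now take the ε-closure:
From G via ε: add B.
From B via ε: add J, P.
From J via ε: add H, Q.
From H via ε: add M, O.
From O via ε: add K.
No new states can be added; the closed set is {B, G, H, J, K, M, O, P, Q}.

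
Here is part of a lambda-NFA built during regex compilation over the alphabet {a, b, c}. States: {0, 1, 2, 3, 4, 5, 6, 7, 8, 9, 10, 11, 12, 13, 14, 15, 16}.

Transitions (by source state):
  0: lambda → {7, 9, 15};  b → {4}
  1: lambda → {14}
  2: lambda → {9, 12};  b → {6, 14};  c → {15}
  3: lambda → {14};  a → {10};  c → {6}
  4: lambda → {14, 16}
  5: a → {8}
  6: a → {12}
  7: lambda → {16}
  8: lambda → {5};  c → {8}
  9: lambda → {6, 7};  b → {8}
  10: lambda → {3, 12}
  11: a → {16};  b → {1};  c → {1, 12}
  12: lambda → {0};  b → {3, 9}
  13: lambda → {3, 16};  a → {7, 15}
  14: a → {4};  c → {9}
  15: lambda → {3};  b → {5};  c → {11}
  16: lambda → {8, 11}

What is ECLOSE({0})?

Start with {0}.
From 0 via lambda: add 7, 9, 15.
From 7 via lambda: add 16.
From 9 via lambda: add 6.
From 15 via lambda: add 3.
From 3 via lambda: add 14.
From 16 via lambda: add 8, 11.
From 8 via lambda: add 5.
No new states can be added; the closed set is {0, 3, 5, 6, 7, 8, 9, 11, 14, 15, 16}.

{0, 3, 5, 6, 7, 8, 9, 11, 14, 15, 16}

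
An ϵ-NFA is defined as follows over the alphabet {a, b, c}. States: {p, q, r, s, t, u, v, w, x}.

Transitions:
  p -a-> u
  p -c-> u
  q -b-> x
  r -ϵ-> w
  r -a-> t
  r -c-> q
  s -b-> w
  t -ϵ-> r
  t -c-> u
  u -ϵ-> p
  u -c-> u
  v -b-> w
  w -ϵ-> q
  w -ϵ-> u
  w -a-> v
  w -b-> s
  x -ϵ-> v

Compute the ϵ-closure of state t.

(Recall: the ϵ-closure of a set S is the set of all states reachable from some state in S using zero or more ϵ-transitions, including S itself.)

Start with {t}.
From t via ϵ: add r.
From r via ϵ: add w.
From w via ϵ: add q, u.
From u via ϵ: add p.
No new states can be added; the closed set is {p, q, r, t, u, w}.

{p, q, r, t, u, w}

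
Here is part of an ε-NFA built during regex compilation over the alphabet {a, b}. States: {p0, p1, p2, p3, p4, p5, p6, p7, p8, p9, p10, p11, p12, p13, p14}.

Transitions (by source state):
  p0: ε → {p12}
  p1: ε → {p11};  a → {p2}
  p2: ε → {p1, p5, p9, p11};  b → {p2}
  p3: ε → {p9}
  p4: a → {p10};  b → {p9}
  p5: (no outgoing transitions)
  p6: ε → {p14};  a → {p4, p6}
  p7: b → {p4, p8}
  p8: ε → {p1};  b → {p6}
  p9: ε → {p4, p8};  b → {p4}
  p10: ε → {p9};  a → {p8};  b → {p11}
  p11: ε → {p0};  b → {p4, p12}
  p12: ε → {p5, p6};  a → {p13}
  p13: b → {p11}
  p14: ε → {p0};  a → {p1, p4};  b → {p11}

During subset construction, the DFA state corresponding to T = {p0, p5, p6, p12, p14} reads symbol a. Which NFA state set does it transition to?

p6 on a → {p4, p6}.
p12 on a → {p13}.
p14 on a → {p1, p4}.
No a-transition from p0, p5.
Union after reading a: {p1, p4, p6, p13}.
Now take the ε-closure:
From p1 via ε: add p11.
From p6 via ε: add p14.
From p11 via ε: add p0.
From p0 via ε: add p12.
From p12 via ε: add p5.
No new states can be added; the closed set is {p0, p1, p4, p5, p6, p11, p12, p13, p14}.

{p0, p1, p4, p5, p6, p11, p12, p13, p14}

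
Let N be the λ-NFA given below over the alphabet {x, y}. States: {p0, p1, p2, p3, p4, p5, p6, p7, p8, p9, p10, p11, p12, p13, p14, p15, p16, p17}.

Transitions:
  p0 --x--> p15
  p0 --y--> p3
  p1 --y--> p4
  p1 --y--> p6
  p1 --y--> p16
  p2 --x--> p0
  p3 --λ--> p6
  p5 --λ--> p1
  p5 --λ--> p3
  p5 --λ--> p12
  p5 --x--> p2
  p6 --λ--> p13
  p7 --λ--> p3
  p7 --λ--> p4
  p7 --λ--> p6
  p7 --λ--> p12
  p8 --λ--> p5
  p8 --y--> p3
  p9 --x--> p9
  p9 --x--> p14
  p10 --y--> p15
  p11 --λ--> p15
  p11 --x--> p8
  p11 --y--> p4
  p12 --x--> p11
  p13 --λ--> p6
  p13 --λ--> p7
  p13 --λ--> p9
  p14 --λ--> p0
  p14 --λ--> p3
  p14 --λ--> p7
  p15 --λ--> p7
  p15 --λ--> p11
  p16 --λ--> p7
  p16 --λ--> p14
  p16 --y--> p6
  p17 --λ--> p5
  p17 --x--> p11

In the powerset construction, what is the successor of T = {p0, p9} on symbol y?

{p3, p4, p6, p7, p9, p12, p13}

p0 on y → {p3}.
No y-transition from p9.
Union after reading y: {p3}.
Now take the λ-closure:
From p3 via λ: add p6.
From p6 via λ: add p13.
From p13 via λ: add p7, p9.
From p7 via λ: add p4, p12.
No new states can be added; the closed set is {p3, p4, p6, p7, p9, p12, p13}.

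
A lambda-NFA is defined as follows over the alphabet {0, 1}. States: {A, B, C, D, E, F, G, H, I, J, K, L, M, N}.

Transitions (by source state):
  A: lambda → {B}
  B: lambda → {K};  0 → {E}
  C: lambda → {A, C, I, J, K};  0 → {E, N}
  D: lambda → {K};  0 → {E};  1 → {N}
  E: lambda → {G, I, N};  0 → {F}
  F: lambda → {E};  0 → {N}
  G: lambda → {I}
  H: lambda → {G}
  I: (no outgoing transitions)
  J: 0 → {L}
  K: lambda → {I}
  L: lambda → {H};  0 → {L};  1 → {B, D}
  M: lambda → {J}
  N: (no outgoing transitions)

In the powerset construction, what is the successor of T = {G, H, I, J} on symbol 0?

{G, H, I, L}

J on 0 → {L}.
No 0-transition from G, H, I.
Union after reading 0: {L}.
Now take the lambda-closure:
From L via lambda: add H.
From H via lambda: add G.
From G via lambda: add I.
No new states can be added; the closed set is {G, H, I, L}.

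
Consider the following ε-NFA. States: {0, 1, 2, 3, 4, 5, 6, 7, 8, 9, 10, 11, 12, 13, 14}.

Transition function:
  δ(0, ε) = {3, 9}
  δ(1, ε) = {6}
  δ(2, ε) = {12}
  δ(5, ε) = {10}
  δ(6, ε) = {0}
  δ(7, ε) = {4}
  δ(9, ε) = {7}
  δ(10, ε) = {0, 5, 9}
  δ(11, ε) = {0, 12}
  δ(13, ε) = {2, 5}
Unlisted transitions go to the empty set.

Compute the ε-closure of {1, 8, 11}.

Start with {1, 8, 11}.
From 1 via ε: add 6.
From 11 via ε: add 0, 12.
From 0 via ε: add 3, 9.
From 9 via ε: add 7.
From 7 via ε: add 4.
No new states can be added; the closed set is {0, 1, 3, 4, 6, 7, 8, 9, 11, 12}.

{0, 1, 3, 4, 6, 7, 8, 9, 11, 12}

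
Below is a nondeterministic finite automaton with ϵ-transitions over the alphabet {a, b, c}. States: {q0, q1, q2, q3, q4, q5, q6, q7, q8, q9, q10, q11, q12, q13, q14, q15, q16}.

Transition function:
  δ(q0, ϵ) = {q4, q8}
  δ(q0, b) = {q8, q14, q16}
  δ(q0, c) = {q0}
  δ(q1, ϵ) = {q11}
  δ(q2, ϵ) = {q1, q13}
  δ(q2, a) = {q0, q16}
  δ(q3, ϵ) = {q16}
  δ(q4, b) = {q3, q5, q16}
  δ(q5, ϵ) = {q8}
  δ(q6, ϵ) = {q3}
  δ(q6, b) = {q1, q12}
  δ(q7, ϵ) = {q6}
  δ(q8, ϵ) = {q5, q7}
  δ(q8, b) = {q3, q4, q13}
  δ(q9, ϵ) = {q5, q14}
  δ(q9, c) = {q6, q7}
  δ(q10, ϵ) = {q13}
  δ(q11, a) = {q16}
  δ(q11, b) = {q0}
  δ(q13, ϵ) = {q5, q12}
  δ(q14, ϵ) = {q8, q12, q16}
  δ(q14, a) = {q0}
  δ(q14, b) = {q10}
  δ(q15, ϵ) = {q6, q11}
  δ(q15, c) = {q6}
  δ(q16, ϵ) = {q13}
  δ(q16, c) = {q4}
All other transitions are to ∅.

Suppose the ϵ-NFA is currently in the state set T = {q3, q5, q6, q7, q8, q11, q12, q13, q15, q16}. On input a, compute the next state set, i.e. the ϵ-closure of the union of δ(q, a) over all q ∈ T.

q11 on a → {q16}.
No a-transition from q3, q5, q6, q7, q8, q12, q13, q15, q16.
Union after reading a: {q16}.
Now take the ϵ-closure:
From q16 via ϵ: add q13.
From q13 via ϵ: add q5, q12.
From q5 via ϵ: add q8.
From q8 via ϵ: add q7.
From q7 via ϵ: add q6.
From q6 via ϵ: add q3.
No new states can be added; the closed set is {q3, q5, q6, q7, q8, q12, q13, q16}.

{q3, q5, q6, q7, q8, q12, q13, q16}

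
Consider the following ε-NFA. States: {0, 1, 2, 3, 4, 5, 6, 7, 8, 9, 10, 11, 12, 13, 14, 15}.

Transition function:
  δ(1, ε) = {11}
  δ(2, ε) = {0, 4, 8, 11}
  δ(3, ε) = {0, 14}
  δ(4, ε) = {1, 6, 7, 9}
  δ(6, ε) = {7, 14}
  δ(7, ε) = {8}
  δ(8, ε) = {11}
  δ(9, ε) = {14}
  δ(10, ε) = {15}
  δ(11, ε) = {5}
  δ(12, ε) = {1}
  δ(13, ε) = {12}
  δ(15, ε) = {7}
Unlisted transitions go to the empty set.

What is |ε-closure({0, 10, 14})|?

8

Start with {0, 10, 14}.
From 10 via ε: add 15.
From 15 via ε: add 7.
From 7 via ε: add 8.
From 8 via ε: add 11.
From 11 via ε: add 5.
ε-closure = {0, 5, 7, 8, 10, 11, 14, 15}, which has 8 states.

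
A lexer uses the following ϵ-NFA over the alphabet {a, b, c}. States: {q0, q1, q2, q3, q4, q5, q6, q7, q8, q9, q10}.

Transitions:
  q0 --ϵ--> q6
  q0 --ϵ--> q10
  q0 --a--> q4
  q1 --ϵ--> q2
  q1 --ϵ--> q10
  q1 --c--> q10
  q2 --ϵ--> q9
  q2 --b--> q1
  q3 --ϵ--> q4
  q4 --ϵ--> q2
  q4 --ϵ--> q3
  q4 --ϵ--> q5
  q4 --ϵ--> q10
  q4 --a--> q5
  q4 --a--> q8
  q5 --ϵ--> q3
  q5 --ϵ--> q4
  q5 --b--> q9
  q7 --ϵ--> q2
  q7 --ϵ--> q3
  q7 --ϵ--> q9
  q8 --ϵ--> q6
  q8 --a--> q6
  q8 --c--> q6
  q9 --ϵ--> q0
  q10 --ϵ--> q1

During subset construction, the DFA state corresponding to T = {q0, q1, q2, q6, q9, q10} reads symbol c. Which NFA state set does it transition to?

q1 on c → {q10}.
No c-transition from q0, q2, q6, q9, q10.
Union after reading c: {q10}.
Now take the ϵ-closure:
From q10 via ϵ: add q1.
From q1 via ϵ: add q2.
From q2 via ϵ: add q9.
From q9 via ϵ: add q0.
From q0 via ϵ: add q6.
No new states can be added; the closed set is {q0, q1, q2, q6, q9, q10}.

{q0, q1, q2, q6, q9, q10}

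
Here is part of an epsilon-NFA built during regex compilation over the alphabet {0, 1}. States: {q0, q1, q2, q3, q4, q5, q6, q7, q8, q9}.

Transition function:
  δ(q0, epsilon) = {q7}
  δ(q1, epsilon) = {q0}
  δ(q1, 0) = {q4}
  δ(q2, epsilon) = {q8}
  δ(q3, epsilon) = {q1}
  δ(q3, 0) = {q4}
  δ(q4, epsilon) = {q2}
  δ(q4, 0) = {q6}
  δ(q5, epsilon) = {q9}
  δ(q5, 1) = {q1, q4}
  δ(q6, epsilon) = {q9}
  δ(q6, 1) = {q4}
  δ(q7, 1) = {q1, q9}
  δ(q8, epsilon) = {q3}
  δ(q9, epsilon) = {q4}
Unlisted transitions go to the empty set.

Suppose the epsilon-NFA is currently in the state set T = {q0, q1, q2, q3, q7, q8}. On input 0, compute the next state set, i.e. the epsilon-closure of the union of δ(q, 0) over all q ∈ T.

{q0, q1, q2, q3, q4, q7, q8}

q1 on 0 → {q4}.
q3 on 0 → {q4}.
No 0-transition from q0, q2, q7, q8.
Union after reading 0: {q4}.
Now take the epsilon-closure:
From q4 via epsilon: add q2.
From q2 via epsilon: add q8.
From q8 via epsilon: add q3.
From q3 via epsilon: add q1.
From q1 via epsilon: add q0.
From q0 via epsilon: add q7.
No new states can be added; the closed set is {q0, q1, q2, q3, q4, q7, q8}.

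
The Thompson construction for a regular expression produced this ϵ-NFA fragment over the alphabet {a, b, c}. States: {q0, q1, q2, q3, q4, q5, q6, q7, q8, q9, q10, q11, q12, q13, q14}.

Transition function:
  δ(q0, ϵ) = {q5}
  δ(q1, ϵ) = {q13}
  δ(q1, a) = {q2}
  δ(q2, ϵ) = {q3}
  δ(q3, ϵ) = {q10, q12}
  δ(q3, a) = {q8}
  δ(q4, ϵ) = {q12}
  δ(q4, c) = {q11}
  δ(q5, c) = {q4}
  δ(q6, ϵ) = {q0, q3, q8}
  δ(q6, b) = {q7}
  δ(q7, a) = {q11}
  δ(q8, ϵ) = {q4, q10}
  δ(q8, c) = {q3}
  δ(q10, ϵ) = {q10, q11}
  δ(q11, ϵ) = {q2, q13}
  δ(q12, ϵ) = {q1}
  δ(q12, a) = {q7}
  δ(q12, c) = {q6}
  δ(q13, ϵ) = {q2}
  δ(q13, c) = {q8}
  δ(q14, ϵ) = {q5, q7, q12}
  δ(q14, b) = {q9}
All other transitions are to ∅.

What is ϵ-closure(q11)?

{q1, q2, q3, q10, q11, q12, q13}

Start with {q11}.
From q11 via ϵ: add q2, q13.
From q2 via ϵ: add q3.
From q3 via ϵ: add q10, q12.
From q12 via ϵ: add q1.
No new states can be added; the closed set is {q1, q2, q3, q10, q11, q12, q13}.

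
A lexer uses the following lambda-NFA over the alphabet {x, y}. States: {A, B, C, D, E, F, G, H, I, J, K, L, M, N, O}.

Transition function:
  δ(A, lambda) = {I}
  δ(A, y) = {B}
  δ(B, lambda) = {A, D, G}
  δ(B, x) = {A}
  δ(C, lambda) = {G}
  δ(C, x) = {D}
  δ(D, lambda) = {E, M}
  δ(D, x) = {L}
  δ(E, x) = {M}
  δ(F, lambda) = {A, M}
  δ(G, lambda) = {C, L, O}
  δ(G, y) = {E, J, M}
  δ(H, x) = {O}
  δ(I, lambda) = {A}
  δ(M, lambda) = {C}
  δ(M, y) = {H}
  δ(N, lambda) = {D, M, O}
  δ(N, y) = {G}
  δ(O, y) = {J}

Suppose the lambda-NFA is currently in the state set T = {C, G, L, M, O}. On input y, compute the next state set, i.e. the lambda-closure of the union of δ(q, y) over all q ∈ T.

{C, E, G, H, J, L, M, O}

G on y → {E, J, M}.
M on y → {H}.
O on y → {J}.
No y-transition from C, L.
Union after reading y: {E, H, J, M}.
Now take the lambda-closure:
From M via lambda: add C.
From C via lambda: add G.
From G via lambda: add L, O.
No new states can be added; the closed set is {C, E, G, H, J, L, M, O}.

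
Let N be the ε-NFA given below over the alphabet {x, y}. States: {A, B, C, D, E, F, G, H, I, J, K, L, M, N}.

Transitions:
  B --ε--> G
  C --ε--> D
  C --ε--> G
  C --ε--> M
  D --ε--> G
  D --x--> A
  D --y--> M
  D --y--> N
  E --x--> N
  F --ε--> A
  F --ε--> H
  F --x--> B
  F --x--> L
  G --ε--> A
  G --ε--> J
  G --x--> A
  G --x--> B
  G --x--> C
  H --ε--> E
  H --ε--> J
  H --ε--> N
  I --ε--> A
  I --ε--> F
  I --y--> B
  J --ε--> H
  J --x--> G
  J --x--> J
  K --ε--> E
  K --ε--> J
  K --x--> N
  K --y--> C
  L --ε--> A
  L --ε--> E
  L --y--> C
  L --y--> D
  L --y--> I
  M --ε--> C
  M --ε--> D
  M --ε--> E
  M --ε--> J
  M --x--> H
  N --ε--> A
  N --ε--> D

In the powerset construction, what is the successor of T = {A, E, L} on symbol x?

{A, D, E, G, H, J, N}

E on x → {N}.
No x-transition from A, L.
Union after reading x: {N}.
Now take the ε-closure:
From N via ε: add A, D.
From D via ε: add G.
From G via ε: add J.
From J via ε: add H.
From H via ε: add E.
No new states can be added; the closed set is {A, D, E, G, H, J, N}.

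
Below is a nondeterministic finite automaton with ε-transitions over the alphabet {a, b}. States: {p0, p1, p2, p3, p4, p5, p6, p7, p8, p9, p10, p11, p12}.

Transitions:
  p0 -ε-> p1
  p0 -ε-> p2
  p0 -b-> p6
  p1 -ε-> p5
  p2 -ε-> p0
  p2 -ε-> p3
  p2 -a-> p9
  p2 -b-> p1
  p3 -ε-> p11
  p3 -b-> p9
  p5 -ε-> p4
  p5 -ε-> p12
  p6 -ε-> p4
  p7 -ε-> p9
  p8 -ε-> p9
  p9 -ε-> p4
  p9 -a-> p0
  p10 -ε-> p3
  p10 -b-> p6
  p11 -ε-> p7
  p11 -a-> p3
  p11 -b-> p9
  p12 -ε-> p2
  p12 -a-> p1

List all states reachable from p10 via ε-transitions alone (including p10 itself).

{p3, p4, p7, p9, p10, p11}

Start with {p10}.
From p10 via ε: add p3.
From p3 via ε: add p11.
From p11 via ε: add p7.
From p7 via ε: add p9.
From p9 via ε: add p4.
No new states can be added; the closed set is {p3, p4, p7, p9, p10, p11}.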